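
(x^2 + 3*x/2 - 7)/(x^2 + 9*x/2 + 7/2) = (x - 2)/(x + 1)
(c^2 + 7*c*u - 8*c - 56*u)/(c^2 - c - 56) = (c + 7*u)/(c + 7)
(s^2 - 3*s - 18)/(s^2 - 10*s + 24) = (s + 3)/(s - 4)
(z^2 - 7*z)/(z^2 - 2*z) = (z - 7)/(z - 2)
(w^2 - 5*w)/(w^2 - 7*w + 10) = w/(w - 2)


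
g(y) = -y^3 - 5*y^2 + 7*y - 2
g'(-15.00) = -518.00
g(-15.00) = 2143.00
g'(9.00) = -326.00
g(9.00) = -1073.00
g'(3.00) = -50.00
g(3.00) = -53.00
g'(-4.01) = -1.14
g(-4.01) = -45.99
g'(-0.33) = 9.97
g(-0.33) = -4.82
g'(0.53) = 0.86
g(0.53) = 0.16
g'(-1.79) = 15.29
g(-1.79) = -24.82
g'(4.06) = -83.05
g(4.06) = -122.92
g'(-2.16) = 14.60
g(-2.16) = -30.37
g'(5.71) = -147.91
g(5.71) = -311.22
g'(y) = -3*y^2 - 10*y + 7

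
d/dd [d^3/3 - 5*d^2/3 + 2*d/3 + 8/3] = d^2 - 10*d/3 + 2/3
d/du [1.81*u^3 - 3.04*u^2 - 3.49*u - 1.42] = 5.43*u^2 - 6.08*u - 3.49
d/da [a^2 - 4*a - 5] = 2*a - 4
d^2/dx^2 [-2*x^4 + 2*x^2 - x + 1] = 4 - 24*x^2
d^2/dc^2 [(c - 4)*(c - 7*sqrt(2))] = 2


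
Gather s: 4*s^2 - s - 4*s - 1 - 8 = 4*s^2 - 5*s - 9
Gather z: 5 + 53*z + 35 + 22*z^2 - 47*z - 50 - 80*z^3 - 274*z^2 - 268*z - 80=-80*z^3 - 252*z^2 - 262*z - 90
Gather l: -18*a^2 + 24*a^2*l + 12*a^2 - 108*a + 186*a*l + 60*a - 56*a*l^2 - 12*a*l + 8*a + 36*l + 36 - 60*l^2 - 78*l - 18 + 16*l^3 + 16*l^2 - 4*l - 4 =-6*a^2 - 40*a + 16*l^3 + l^2*(-56*a - 44) + l*(24*a^2 + 174*a - 46) + 14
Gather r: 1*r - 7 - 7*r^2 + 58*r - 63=-7*r^2 + 59*r - 70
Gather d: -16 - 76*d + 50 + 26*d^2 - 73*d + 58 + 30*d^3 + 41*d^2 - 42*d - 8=30*d^3 + 67*d^2 - 191*d + 84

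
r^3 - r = r*(r - 1)*(r + 1)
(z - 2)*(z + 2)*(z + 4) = z^3 + 4*z^2 - 4*z - 16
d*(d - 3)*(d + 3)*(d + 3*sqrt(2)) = d^4 + 3*sqrt(2)*d^3 - 9*d^2 - 27*sqrt(2)*d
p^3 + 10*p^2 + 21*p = p*(p + 3)*(p + 7)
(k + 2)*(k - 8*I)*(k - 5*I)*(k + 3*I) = k^4 + 2*k^3 - 10*I*k^3 - k^2 - 20*I*k^2 - 2*k - 120*I*k - 240*I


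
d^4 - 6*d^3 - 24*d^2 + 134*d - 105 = (d - 7)*(d - 3)*(d - 1)*(d + 5)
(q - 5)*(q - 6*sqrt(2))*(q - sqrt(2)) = q^3 - 7*sqrt(2)*q^2 - 5*q^2 + 12*q + 35*sqrt(2)*q - 60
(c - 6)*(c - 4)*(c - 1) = c^3 - 11*c^2 + 34*c - 24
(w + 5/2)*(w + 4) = w^2 + 13*w/2 + 10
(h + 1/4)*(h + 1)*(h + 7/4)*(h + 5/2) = h^4 + 11*h^3/2 + 159*h^2/16 + 209*h/32 + 35/32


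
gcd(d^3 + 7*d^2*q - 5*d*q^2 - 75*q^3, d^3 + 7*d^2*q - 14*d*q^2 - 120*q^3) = d + 5*q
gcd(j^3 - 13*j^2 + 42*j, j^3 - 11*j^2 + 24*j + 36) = j - 6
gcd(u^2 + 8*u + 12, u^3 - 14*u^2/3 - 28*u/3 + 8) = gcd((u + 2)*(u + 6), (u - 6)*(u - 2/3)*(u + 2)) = u + 2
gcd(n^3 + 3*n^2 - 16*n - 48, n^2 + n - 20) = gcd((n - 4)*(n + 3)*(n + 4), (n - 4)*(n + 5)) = n - 4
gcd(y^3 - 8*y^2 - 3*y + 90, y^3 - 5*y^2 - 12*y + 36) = y^2 - 3*y - 18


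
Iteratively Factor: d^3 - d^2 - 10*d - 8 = (d - 4)*(d^2 + 3*d + 2) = (d - 4)*(d + 2)*(d + 1)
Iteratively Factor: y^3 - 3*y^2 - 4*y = (y)*(y^2 - 3*y - 4) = y*(y - 4)*(y + 1)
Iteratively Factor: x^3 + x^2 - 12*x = (x + 4)*(x^2 - 3*x) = (x - 3)*(x + 4)*(x)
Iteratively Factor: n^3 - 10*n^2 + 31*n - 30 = (n - 5)*(n^2 - 5*n + 6) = (n - 5)*(n - 3)*(n - 2)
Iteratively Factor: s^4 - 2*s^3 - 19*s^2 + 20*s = (s + 4)*(s^3 - 6*s^2 + 5*s) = (s - 1)*(s + 4)*(s^2 - 5*s) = s*(s - 1)*(s + 4)*(s - 5)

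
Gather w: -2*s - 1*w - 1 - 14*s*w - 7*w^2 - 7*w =-2*s - 7*w^2 + w*(-14*s - 8) - 1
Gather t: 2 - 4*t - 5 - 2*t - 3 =-6*t - 6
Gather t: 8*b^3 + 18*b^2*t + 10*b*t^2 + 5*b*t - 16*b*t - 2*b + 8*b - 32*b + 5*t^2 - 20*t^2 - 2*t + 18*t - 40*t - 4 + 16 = 8*b^3 - 26*b + t^2*(10*b - 15) + t*(18*b^2 - 11*b - 24) + 12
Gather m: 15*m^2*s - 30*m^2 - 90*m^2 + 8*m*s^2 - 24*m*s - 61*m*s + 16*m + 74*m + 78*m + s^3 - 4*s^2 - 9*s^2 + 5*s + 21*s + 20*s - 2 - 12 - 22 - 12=m^2*(15*s - 120) + m*(8*s^2 - 85*s + 168) + s^3 - 13*s^2 + 46*s - 48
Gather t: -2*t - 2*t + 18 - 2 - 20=-4*t - 4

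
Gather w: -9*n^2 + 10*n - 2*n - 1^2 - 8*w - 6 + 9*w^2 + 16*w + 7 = -9*n^2 + 8*n + 9*w^2 + 8*w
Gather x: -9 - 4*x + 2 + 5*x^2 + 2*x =5*x^2 - 2*x - 7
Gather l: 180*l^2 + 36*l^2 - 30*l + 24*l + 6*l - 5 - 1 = 216*l^2 - 6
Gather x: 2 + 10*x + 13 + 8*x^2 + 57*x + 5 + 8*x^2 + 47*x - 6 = 16*x^2 + 114*x + 14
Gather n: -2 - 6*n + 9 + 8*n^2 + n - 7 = 8*n^2 - 5*n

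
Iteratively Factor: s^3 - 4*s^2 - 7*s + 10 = (s - 5)*(s^2 + s - 2) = (s - 5)*(s - 1)*(s + 2)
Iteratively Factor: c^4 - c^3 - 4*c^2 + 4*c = (c)*(c^3 - c^2 - 4*c + 4) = c*(c - 2)*(c^2 + c - 2) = c*(c - 2)*(c + 2)*(c - 1)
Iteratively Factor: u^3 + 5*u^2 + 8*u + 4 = (u + 2)*(u^2 + 3*u + 2) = (u + 1)*(u + 2)*(u + 2)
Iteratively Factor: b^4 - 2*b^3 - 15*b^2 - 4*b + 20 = (b + 2)*(b^3 - 4*b^2 - 7*b + 10) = (b + 2)^2*(b^2 - 6*b + 5) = (b - 5)*(b + 2)^2*(b - 1)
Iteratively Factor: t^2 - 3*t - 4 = (t - 4)*(t + 1)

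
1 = 1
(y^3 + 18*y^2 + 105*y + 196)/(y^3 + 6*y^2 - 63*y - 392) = (y + 4)/(y - 8)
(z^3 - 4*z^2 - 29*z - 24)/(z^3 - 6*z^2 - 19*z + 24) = (z + 1)/(z - 1)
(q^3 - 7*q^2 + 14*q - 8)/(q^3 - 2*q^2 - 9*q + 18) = (q^2 - 5*q + 4)/(q^2 - 9)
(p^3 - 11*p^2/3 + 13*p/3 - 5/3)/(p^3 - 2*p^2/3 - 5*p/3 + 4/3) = (3*p - 5)/(3*p + 4)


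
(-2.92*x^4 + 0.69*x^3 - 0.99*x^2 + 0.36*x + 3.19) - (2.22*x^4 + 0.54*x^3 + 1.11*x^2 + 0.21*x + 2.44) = -5.14*x^4 + 0.15*x^3 - 2.1*x^2 + 0.15*x + 0.75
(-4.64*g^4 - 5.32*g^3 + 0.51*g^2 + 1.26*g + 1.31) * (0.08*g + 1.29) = -0.3712*g^5 - 6.4112*g^4 - 6.822*g^3 + 0.7587*g^2 + 1.7302*g + 1.6899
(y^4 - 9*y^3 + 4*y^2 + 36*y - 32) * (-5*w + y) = -5*w*y^4 + 45*w*y^3 - 20*w*y^2 - 180*w*y + 160*w + y^5 - 9*y^4 + 4*y^3 + 36*y^2 - 32*y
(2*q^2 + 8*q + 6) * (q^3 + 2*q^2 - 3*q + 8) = 2*q^5 + 12*q^4 + 16*q^3 + 4*q^2 + 46*q + 48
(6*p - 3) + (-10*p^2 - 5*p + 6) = -10*p^2 + p + 3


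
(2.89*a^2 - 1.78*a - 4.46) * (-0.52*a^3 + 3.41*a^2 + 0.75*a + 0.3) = -1.5028*a^5 + 10.7805*a^4 - 1.5831*a^3 - 15.6766*a^2 - 3.879*a - 1.338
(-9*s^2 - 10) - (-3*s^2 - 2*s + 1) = -6*s^2 + 2*s - 11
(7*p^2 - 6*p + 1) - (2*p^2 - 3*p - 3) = 5*p^2 - 3*p + 4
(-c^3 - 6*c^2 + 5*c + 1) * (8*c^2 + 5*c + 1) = -8*c^5 - 53*c^4 + 9*c^3 + 27*c^2 + 10*c + 1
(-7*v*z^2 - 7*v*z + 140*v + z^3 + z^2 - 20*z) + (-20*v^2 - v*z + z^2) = -20*v^2 - 7*v*z^2 - 8*v*z + 140*v + z^3 + 2*z^2 - 20*z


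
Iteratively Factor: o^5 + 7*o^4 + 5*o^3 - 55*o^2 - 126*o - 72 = (o + 3)*(o^4 + 4*o^3 - 7*o^2 - 34*o - 24) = (o - 3)*(o + 3)*(o^3 + 7*o^2 + 14*o + 8) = (o - 3)*(o + 1)*(o + 3)*(o^2 + 6*o + 8) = (o - 3)*(o + 1)*(o + 2)*(o + 3)*(o + 4)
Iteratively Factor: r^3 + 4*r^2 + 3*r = (r + 3)*(r^2 + r) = (r + 1)*(r + 3)*(r)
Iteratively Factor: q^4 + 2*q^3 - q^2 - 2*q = (q + 2)*(q^3 - q) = (q + 1)*(q + 2)*(q^2 - q) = (q - 1)*(q + 1)*(q + 2)*(q)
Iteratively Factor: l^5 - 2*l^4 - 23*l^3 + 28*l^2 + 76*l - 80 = (l + 4)*(l^4 - 6*l^3 + l^2 + 24*l - 20) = (l + 2)*(l + 4)*(l^3 - 8*l^2 + 17*l - 10) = (l - 5)*(l + 2)*(l + 4)*(l^2 - 3*l + 2) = (l - 5)*(l - 1)*(l + 2)*(l + 4)*(l - 2)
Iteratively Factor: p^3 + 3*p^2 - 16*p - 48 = (p + 4)*(p^2 - p - 12) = (p + 3)*(p + 4)*(p - 4)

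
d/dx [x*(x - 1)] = 2*x - 1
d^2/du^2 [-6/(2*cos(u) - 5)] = 12*(5*cos(u) + cos(2*u) - 3)/(2*cos(u) - 5)^3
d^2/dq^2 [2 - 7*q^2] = -14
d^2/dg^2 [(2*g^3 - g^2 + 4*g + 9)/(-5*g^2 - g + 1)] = 6*(-39*g^3 - 218*g^2 - 67*g - 19)/(125*g^6 + 75*g^5 - 60*g^4 - 29*g^3 + 12*g^2 + 3*g - 1)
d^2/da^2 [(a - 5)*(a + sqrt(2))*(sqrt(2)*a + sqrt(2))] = 2*sqrt(2)*(3*a - 4 + sqrt(2))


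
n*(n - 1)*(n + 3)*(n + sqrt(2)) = n^4 + sqrt(2)*n^3 + 2*n^3 - 3*n^2 + 2*sqrt(2)*n^2 - 3*sqrt(2)*n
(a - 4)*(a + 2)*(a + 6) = a^3 + 4*a^2 - 20*a - 48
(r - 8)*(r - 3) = r^2 - 11*r + 24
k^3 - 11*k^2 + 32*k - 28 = (k - 7)*(k - 2)^2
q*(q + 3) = q^2 + 3*q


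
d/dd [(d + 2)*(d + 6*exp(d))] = d + (d + 2)*(6*exp(d) + 1) + 6*exp(d)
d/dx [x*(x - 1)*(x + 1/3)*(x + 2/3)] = 4*x^3 - 14*x/9 - 2/9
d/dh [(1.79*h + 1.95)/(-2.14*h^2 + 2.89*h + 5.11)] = (3.8306*h^2 + 8.346*h + 3.5114)/(4.5796*h^4 - 12.3692*h^3 - 13.5187*h^2 + 29.5358*h + 26.1121)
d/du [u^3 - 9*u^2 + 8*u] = 3*u^2 - 18*u + 8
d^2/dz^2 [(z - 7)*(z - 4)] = 2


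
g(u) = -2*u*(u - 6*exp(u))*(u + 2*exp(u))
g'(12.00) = 15893692019481.75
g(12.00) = 7629054663458.63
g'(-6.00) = -215.53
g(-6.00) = 432.71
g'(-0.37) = -1.18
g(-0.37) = -3.38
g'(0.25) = 64.76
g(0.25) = 10.50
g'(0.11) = 38.49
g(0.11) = 3.40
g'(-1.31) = -15.08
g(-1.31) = 5.91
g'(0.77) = 317.65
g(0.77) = 95.53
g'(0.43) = 117.23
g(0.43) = 26.50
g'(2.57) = 26344.70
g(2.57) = 11186.19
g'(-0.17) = 9.00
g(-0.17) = -2.70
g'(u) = -2*u*(1 - 6*exp(u))*(u + 2*exp(u)) - 2*u*(u - 6*exp(u))*(2*exp(u) + 1) - 2*(u - 6*exp(u))*(u + 2*exp(u))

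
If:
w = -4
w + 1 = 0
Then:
No Solution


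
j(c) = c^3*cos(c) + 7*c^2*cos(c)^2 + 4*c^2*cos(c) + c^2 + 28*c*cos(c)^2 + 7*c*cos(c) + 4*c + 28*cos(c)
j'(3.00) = 46.46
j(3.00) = 54.19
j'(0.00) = 39.00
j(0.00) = 28.00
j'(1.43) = -52.48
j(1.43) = 15.73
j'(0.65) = -1.74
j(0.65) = 43.91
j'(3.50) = -58.74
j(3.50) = 52.19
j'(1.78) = -24.77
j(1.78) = 1.19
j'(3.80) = -99.95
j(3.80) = 27.17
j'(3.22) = 3.81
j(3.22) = 59.97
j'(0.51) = 12.43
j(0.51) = 43.14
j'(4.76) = 306.37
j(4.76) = 54.72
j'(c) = -c^3*sin(c) - 14*c^2*sin(c)*cos(c) - 4*c^2*sin(c) + 3*c^2*cos(c) - 56*c*sin(c)*cos(c) - 7*c*sin(c) + 14*c*cos(c)^2 + 8*c*cos(c) + 2*c - 28*sin(c) + 28*cos(c)^2 + 7*cos(c) + 4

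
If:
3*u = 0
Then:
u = 0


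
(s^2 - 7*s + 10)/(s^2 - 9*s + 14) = (s - 5)/(s - 7)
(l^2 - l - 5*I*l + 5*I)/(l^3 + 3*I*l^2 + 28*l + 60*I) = (l - 1)/(l^2 + 8*I*l - 12)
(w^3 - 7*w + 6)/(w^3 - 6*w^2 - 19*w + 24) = (w - 2)/(w - 8)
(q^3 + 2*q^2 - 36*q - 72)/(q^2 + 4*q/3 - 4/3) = 3*(q^2 - 36)/(3*q - 2)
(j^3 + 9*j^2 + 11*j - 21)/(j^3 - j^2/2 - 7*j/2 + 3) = 2*(j^2 + 10*j + 21)/(2*j^2 + j - 6)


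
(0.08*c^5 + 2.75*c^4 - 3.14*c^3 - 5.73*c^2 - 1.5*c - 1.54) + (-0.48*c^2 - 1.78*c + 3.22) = 0.08*c^5 + 2.75*c^4 - 3.14*c^3 - 6.21*c^2 - 3.28*c + 1.68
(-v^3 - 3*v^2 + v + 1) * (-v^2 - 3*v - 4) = v^5 + 6*v^4 + 12*v^3 + 8*v^2 - 7*v - 4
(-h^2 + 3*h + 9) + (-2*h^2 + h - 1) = -3*h^2 + 4*h + 8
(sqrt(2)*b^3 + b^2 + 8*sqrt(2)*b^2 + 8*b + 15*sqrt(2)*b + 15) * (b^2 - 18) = sqrt(2)*b^5 + b^4 + 8*sqrt(2)*b^4 - 3*sqrt(2)*b^3 + 8*b^3 - 144*sqrt(2)*b^2 - 3*b^2 - 270*sqrt(2)*b - 144*b - 270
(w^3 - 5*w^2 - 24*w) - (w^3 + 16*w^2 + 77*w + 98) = -21*w^2 - 101*w - 98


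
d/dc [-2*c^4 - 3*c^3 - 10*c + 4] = -8*c^3 - 9*c^2 - 10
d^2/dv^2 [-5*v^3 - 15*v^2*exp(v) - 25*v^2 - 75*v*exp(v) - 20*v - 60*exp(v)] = -15*v^2*exp(v) - 135*v*exp(v) - 30*v - 240*exp(v) - 50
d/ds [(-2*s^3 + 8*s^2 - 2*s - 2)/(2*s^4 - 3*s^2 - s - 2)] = 2*((3*s^2 - 8*s + 1)*(-2*s^4 + 3*s^2 + s + 2) - (-8*s^3 + 6*s + 1)*(s^3 - 4*s^2 + s + 1))/(-2*s^4 + 3*s^2 + s + 2)^2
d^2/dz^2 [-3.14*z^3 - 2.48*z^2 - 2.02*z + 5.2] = -18.84*z - 4.96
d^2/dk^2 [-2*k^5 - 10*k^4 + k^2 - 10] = -40*k^3 - 120*k^2 + 2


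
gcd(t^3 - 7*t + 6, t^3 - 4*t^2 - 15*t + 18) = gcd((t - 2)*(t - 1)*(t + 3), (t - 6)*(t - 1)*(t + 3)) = t^2 + 2*t - 3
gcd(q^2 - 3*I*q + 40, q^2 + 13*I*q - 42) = 1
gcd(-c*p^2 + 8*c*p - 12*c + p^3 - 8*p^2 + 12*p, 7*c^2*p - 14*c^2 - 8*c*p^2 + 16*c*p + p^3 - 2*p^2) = -c*p + 2*c + p^2 - 2*p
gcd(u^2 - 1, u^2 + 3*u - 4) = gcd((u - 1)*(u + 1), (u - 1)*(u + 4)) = u - 1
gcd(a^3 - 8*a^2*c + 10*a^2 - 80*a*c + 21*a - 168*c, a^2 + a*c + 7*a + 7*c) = a + 7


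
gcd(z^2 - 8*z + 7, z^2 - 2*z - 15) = 1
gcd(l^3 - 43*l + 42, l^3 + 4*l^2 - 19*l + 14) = l^2 + 6*l - 7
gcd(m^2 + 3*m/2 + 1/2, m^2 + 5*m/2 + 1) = m + 1/2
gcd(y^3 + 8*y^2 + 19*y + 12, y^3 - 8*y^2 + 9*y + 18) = y + 1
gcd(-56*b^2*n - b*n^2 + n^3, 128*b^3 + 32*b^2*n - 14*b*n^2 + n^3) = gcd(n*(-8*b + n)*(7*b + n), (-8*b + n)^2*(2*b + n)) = 8*b - n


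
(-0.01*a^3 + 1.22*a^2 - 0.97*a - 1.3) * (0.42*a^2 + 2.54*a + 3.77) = -0.0042*a^5 + 0.487*a^4 + 2.6537*a^3 + 1.5896*a^2 - 6.9589*a - 4.901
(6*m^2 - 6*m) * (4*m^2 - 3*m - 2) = 24*m^4 - 42*m^3 + 6*m^2 + 12*m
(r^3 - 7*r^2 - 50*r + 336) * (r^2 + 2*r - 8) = r^5 - 5*r^4 - 72*r^3 + 292*r^2 + 1072*r - 2688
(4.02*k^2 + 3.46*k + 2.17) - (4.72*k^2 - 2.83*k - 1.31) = -0.7*k^2 + 6.29*k + 3.48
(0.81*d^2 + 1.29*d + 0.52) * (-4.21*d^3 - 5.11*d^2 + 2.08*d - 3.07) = -3.4101*d^5 - 9.57*d^4 - 7.0963*d^3 - 2.4607*d^2 - 2.8787*d - 1.5964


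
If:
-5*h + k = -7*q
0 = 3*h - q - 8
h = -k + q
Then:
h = 32/9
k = -8/9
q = 8/3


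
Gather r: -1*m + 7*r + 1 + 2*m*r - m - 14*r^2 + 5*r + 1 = -2*m - 14*r^2 + r*(2*m + 12) + 2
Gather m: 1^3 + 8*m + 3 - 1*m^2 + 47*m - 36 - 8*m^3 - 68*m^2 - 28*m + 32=-8*m^3 - 69*m^2 + 27*m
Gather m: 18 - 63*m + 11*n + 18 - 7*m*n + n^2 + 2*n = m*(-7*n - 63) + n^2 + 13*n + 36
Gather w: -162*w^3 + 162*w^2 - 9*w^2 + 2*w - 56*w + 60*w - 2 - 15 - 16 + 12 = -162*w^3 + 153*w^2 + 6*w - 21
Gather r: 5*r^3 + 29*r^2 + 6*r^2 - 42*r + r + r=5*r^3 + 35*r^2 - 40*r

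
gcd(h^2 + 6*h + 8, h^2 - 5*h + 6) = 1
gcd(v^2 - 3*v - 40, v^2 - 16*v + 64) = v - 8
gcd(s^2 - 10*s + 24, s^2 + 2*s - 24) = s - 4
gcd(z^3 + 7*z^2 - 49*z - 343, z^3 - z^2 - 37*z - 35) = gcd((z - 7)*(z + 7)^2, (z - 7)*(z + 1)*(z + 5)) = z - 7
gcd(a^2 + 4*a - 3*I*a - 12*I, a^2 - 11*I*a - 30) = 1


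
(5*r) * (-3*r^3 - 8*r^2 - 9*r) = -15*r^4 - 40*r^3 - 45*r^2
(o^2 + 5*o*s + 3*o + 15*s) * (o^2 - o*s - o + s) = o^4 + 4*o^3*s + 2*o^3 - 5*o^2*s^2 + 8*o^2*s - 3*o^2 - 10*o*s^2 - 12*o*s + 15*s^2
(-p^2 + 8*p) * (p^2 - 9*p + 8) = -p^4 + 17*p^3 - 80*p^2 + 64*p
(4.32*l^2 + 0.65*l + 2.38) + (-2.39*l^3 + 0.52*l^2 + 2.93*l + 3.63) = -2.39*l^3 + 4.84*l^2 + 3.58*l + 6.01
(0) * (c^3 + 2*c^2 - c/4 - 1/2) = 0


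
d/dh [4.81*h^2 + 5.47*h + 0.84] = 9.62*h + 5.47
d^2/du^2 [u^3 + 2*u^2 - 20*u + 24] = 6*u + 4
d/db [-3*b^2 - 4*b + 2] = -6*b - 4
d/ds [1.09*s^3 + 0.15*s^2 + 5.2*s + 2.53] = 3.27*s^2 + 0.3*s + 5.2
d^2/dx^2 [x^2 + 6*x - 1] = 2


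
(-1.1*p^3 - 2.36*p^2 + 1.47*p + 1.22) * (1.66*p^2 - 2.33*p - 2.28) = -1.826*p^5 - 1.3546*p^4 + 10.447*p^3 + 3.9809*p^2 - 6.1942*p - 2.7816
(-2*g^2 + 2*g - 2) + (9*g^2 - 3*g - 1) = 7*g^2 - g - 3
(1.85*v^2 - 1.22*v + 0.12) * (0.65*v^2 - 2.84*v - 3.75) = 1.2025*v^4 - 6.047*v^3 - 3.3947*v^2 + 4.2342*v - 0.45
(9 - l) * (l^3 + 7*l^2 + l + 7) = -l^4 + 2*l^3 + 62*l^2 + 2*l + 63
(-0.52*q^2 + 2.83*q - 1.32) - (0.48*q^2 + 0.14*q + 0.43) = -1.0*q^2 + 2.69*q - 1.75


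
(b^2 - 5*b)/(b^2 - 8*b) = (b - 5)/(b - 8)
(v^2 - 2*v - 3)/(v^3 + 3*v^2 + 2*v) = (v - 3)/(v*(v + 2))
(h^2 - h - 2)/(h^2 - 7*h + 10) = (h + 1)/(h - 5)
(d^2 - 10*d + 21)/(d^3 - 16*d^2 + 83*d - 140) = (d - 3)/(d^2 - 9*d + 20)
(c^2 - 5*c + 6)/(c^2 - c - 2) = (c - 3)/(c + 1)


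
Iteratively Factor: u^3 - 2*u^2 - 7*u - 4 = (u + 1)*(u^2 - 3*u - 4) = (u - 4)*(u + 1)*(u + 1)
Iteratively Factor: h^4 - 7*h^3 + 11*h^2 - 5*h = (h)*(h^3 - 7*h^2 + 11*h - 5) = h*(h - 1)*(h^2 - 6*h + 5) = h*(h - 5)*(h - 1)*(h - 1)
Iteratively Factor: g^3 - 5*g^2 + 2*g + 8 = (g + 1)*(g^2 - 6*g + 8) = (g - 4)*(g + 1)*(g - 2)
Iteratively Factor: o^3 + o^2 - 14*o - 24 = (o + 2)*(o^2 - o - 12) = (o - 4)*(o + 2)*(o + 3)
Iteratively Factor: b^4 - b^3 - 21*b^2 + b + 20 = (b - 5)*(b^3 + 4*b^2 - b - 4) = (b - 5)*(b - 1)*(b^2 + 5*b + 4) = (b - 5)*(b - 1)*(b + 1)*(b + 4)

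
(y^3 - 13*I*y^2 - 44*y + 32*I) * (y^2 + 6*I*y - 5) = y^5 - 7*I*y^4 + 29*y^3 - 167*I*y^2 + 28*y - 160*I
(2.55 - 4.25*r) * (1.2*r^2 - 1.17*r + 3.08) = -5.1*r^3 + 8.0325*r^2 - 16.0735*r + 7.854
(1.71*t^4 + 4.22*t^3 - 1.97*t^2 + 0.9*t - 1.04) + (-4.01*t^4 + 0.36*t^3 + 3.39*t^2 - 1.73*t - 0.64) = -2.3*t^4 + 4.58*t^3 + 1.42*t^2 - 0.83*t - 1.68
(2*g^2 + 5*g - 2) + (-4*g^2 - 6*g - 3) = -2*g^2 - g - 5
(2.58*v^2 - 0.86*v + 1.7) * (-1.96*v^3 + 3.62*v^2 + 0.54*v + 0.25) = -5.0568*v^5 + 11.0252*v^4 - 5.052*v^3 + 6.3346*v^2 + 0.703*v + 0.425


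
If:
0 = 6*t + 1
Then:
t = -1/6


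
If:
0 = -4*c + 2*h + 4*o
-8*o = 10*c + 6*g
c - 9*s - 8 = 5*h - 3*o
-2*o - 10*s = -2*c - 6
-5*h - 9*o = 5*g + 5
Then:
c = -431/872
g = 85/872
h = -453/218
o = 475/872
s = 171/436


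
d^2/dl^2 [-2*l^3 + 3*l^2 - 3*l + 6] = 6 - 12*l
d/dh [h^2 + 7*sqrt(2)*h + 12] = 2*h + 7*sqrt(2)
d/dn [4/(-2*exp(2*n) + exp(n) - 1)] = (16*exp(n) - 4)*exp(n)/(2*exp(2*n) - exp(n) + 1)^2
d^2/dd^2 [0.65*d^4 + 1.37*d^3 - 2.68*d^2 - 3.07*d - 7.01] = 7.8*d^2 + 8.22*d - 5.36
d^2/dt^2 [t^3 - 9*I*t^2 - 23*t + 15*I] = 6*t - 18*I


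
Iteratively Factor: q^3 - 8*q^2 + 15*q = (q)*(q^2 - 8*q + 15) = q*(q - 3)*(q - 5)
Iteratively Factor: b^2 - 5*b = (b - 5)*(b)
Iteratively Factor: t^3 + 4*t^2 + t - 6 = (t - 1)*(t^2 + 5*t + 6) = (t - 1)*(t + 2)*(t + 3)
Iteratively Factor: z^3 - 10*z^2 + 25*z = (z)*(z^2 - 10*z + 25) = z*(z - 5)*(z - 5)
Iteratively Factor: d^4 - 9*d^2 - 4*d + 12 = (d + 2)*(d^3 - 2*d^2 - 5*d + 6) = (d - 3)*(d + 2)*(d^2 + d - 2) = (d - 3)*(d + 2)^2*(d - 1)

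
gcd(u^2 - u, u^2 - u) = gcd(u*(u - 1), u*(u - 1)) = u^2 - u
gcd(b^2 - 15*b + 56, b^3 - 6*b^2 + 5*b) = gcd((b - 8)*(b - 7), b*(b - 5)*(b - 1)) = 1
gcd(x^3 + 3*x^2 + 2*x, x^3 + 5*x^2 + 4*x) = x^2 + x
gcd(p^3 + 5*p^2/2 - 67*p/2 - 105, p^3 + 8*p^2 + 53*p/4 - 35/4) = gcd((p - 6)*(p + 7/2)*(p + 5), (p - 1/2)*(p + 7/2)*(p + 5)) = p^2 + 17*p/2 + 35/2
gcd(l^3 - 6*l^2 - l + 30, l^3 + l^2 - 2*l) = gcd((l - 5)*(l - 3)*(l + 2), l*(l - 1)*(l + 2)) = l + 2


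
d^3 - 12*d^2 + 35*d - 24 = (d - 8)*(d - 3)*(d - 1)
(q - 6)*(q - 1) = q^2 - 7*q + 6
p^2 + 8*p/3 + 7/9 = (p + 1/3)*(p + 7/3)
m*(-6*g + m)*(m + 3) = -6*g*m^2 - 18*g*m + m^3 + 3*m^2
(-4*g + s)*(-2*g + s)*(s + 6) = 8*g^2*s + 48*g^2 - 6*g*s^2 - 36*g*s + s^3 + 6*s^2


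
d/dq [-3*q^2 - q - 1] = -6*q - 1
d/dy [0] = 0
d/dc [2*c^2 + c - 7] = 4*c + 1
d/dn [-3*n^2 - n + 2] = -6*n - 1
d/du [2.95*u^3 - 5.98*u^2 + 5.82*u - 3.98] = 8.85*u^2 - 11.96*u + 5.82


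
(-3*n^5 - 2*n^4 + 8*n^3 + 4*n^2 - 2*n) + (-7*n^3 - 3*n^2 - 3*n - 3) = -3*n^5 - 2*n^4 + n^3 + n^2 - 5*n - 3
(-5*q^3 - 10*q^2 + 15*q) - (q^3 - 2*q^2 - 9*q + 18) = -6*q^3 - 8*q^2 + 24*q - 18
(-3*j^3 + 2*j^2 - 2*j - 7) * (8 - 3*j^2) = 9*j^5 - 6*j^4 - 18*j^3 + 37*j^2 - 16*j - 56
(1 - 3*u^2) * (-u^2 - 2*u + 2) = 3*u^4 + 6*u^3 - 7*u^2 - 2*u + 2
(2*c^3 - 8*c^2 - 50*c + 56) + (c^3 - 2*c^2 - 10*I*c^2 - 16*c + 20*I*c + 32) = 3*c^3 - 10*c^2 - 10*I*c^2 - 66*c + 20*I*c + 88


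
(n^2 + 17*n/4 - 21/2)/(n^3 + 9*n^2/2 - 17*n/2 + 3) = (4*n - 7)/(2*(2*n^2 - 3*n + 1))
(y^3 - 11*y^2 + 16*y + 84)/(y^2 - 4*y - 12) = y - 7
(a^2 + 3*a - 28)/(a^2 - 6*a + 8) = (a + 7)/(a - 2)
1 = 1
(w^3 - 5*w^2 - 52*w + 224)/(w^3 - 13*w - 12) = (w^2 - w - 56)/(w^2 + 4*w + 3)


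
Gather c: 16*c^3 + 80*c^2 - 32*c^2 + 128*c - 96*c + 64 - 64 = 16*c^3 + 48*c^2 + 32*c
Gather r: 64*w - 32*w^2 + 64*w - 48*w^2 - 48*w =-80*w^2 + 80*w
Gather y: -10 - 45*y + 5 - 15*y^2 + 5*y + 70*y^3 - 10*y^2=70*y^3 - 25*y^2 - 40*y - 5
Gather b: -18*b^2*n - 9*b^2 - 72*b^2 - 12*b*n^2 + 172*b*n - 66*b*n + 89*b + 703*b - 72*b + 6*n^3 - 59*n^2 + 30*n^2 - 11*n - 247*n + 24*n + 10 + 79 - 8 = b^2*(-18*n - 81) + b*(-12*n^2 + 106*n + 720) + 6*n^3 - 29*n^2 - 234*n + 81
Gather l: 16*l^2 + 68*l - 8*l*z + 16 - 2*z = 16*l^2 + l*(68 - 8*z) - 2*z + 16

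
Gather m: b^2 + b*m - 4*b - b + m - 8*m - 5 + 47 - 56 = b^2 - 5*b + m*(b - 7) - 14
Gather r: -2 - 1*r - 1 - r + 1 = -2*r - 2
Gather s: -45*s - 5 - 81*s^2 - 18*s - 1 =-81*s^2 - 63*s - 6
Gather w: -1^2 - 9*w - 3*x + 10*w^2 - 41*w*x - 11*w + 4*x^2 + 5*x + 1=10*w^2 + w*(-41*x - 20) + 4*x^2 + 2*x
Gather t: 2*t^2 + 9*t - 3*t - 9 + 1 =2*t^2 + 6*t - 8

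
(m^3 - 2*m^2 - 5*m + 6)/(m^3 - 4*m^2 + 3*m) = (m + 2)/m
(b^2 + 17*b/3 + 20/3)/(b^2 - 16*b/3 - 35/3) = (b + 4)/(b - 7)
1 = 1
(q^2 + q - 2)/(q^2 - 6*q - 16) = (q - 1)/(q - 8)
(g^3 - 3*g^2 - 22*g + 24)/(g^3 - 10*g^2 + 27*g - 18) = (g + 4)/(g - 3)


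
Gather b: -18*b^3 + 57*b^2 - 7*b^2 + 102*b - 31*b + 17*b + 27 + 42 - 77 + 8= -18*b^3 + 50*b^2 + 88*b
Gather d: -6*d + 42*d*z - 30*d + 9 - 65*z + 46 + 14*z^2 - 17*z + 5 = d*(42*z - 36) + 14*z^2 - 82*z + 60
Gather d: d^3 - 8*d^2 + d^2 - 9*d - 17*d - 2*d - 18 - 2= d^3 - 7*d^2 - 28*d - 20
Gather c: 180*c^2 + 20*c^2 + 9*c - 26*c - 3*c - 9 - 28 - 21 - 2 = 200*c^2 - 20*c - 60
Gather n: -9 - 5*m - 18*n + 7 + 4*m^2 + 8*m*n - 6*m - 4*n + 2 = 4*m^2 - 11*m + n*(8*m - 22)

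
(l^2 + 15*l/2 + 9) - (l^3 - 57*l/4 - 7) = -l^3 + l^2 + 87*l/4 + 16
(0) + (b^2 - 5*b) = b^2 - 5*b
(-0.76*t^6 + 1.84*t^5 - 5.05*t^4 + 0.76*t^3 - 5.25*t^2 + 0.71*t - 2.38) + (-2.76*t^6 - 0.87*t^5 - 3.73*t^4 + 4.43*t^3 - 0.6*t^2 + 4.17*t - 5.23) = -3.52*t^6 + 0.97*t^5 - 8.78*t^4 + 5.19*t^3 - 5.85*t^2 + 4.88*t - 7.61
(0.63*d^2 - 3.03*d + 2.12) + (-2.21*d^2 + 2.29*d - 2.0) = -1.58*d^2 - 0.74*d + 0.12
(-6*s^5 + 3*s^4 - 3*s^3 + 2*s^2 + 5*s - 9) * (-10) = 60*s^5 - 30*s^4 + 30*s^3 - 20*s^2 - 50*s + 90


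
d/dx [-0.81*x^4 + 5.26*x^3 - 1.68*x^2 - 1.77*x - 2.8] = -3.24*x^3 + 15.78*x^2 - 3.36*x - 1.77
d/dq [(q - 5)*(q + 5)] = 2*q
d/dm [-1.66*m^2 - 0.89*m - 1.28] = -3.32*m - 0.89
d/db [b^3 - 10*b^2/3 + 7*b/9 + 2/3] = 3*b^2 - 20*b/3 + 7/9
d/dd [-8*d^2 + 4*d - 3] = 4 - 16*d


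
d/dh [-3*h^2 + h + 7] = 1 - 6*h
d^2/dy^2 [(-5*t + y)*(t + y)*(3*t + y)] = -2*t + 6*y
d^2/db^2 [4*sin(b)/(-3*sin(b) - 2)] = 8*(-3*sin(b)^2 + 2*sin(b) + 6)/(3*sin(b) + 2)^3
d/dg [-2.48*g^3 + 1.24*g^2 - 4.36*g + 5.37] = -7.44*g^2 + 2.48*g - 4.36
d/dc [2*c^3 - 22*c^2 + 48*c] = 6*c^2 - 44*c + 48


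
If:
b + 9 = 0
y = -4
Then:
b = -9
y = -4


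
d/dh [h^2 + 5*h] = 2*h + 5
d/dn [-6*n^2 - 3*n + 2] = -12*n - 3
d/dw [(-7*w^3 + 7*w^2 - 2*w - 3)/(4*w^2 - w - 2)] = (-28*w^4 + 14*w^3 + 43*w^2 - 4*w + 1)/(16*w^4 - 8*w^3 - 15*w^2 + 4*w + 4)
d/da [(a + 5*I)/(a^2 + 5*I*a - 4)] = (-a^2 - 10*I*a + 21)/(a^4 + 10*I*a^3 - 33*a^2 - 40*I*a + 16)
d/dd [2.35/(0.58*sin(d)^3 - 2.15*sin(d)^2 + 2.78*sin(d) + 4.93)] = (-4.089*sin(d)^2 + 10.105*sin(d) - 6.533)*cos(d)/(0.58*sin(d)^3 - 2.15*sin(d)^2 + 2.78*sin(d) + 4.93)^2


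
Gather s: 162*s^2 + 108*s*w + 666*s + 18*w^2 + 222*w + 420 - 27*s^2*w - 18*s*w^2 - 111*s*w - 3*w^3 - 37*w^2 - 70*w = s^2*(162 - 27*w) + s*(-18*w^2 - 3*w + 666) - 3*w^3 - 19*w^2 + 152*w + 420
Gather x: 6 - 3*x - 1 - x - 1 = 4 - 4*x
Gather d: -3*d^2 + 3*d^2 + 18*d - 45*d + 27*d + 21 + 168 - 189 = 0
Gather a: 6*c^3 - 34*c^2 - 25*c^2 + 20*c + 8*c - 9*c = 6*c^3 - 59*c^2 + 19*c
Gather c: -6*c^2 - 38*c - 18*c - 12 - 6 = -6*c^2 - 56*c - 18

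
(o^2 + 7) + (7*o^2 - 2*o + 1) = 8*o^2 - 2*o + 8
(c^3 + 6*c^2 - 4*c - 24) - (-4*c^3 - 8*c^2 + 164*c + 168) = 5*c^3 + 14*c^2 - 168*c - 192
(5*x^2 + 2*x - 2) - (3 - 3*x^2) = 8*x^2 + 2*x - 5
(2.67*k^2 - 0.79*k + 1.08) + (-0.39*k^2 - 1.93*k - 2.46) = 2.28*k^2 - 2.72*k - 1.38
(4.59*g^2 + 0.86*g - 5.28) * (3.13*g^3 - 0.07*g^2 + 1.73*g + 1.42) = 14.3667*g^5 + 2.3705*g^4 - 8.6459*g^3 + 8.3752*g^2 - 7.9132*g - 7.4976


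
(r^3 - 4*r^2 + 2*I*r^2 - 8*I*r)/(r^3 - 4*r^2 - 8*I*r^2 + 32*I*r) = (r + 2*I)/(r - 8*I)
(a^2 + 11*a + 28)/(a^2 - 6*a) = (a^2 + 11*a + 28)/(a*(a - 6))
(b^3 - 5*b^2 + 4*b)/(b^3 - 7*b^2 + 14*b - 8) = b/(b - 2)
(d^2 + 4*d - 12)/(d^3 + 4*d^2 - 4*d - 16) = (d + 6)/(d^2 + 6*d + 8)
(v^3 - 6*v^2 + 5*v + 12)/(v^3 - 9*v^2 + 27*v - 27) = (v^2 - 3*v - 4)/(v^2 - 6*v + 9)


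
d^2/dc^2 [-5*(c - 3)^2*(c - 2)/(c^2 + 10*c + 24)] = 30*(-59*c^3 - 414*c^2 + 108*c + 3672)/(c^6 + 30*c^5 + 372*c^4 + 2440*c^3 + 8928*c^2 + 17280*c + 13824)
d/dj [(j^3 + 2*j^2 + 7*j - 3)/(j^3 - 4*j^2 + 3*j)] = (-6*j^4 - 8*j^3 + 43*j^2 - 24*j + 9)/(j^2*(j^4 - 8*j^3 + 22*j^2 - 24*j + 9))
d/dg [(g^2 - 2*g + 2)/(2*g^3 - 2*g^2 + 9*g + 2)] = (-2*g^4 + 8*g^3 - 7*g^2 + 12*g - 22)/(4*g^6 - 8*g^5 + 40*g^4 - 28*g^3 + 73*g^2 + 36*g + 4)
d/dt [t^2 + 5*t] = 2*t + 5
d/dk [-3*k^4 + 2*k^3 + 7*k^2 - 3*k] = -12*k^3 + 6*k^2 + 14*k - 3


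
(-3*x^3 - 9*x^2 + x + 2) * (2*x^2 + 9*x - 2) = -6*x^5 - 45*x^4 - 73*x^3 + 31*x^2 + 16*x - 4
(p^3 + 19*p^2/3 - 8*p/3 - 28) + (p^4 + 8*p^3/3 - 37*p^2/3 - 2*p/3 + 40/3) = p^4 + 11*p^3/3 - 6*p^2 - 10*p/3 - 44/3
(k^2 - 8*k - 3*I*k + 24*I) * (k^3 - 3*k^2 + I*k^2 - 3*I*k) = k^5 - 11*k^4 - 2*I*k^4 + 27*k^3 + 22*I*k^3 - 33*k^2 - 48*I*k^2 + 72*k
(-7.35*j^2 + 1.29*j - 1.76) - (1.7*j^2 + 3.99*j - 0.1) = -9.05*j^2 - 2.7*j - 1.66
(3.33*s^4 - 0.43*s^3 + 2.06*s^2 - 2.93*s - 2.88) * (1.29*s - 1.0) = 4.2957*s^5 - 3.8847*s^4 + 3.0874*s^3 - 5.8397*s^2 - 0.7852*s + 2.88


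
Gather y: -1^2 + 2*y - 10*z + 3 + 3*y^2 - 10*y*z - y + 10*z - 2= 3*y^2 + y*(1 - 10*z)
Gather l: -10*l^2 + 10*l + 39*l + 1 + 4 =-10*l^2 + 49*l + 5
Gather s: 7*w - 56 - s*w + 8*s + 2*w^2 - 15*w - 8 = s*(8 - w) + 2*w^2 - 8*w - 64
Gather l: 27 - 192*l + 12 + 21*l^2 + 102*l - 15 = 21*l^2 - 90*l + 24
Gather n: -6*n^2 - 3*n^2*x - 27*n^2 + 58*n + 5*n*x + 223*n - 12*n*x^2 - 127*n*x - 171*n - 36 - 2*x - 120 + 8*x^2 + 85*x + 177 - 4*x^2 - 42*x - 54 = n^2*(-3*x - 33) + n*(-12*x^2 - 122*x + 110) + 4*x^2 + 41*x - 33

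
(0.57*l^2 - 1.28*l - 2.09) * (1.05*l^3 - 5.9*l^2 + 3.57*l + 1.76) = 0.5985*l^5 - 4.707*l^4 + 7.3924*l^3 + 8.7646*l^2 - 9.7141*l - 3.6784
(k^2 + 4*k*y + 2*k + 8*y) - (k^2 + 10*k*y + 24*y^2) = -6*k*y + 2*k - 24*y^2 + 8*y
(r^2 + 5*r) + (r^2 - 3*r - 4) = 2*r^2 + 2*r - 4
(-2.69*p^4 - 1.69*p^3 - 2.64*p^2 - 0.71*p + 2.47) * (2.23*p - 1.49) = -5.9987*p^5 + 0.2394*p^4 - 3.3691*p^3 + 2.3503*p^2 + 6.566*p - 3.6803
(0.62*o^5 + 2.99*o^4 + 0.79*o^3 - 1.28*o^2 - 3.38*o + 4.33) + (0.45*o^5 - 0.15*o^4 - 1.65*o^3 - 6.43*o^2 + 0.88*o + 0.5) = 1.07*o^5 + 2.84*o^4 - 0.86*o^3 - 7.71*o^2 - 2.5*o + 4.83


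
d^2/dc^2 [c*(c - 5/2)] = 2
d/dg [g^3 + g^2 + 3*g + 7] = 3*g^2 + 2*g + 3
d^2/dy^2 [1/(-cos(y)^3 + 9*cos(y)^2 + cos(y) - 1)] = ((-sin(y)^2*cos(y) + 9*sin(y)^2 - 8)*(cos(y) + 72*cos(2*y) - 9*cos(3*y))/4 - 2*(-3*cos(y)^2 + 18*cos(y) + 1)^2*sin(y)^2)/(-sin(y)^2*cos(y) + 9*sin(y)^2 - 8)^3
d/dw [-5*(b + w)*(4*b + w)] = -25*b - 10*w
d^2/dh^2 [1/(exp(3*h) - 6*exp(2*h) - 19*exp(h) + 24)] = ((-9*exp(2*h) + 24*exp(h) + 19)*(exp(3*h) - 6*exp(2*h) - 19*exp(h) + 24) + 2*(-3*exp(2*h) + 12*exp(h) + 19)^2*exp(h))*exp(h)/(exp(3*h) - 6*exp(2*h) - 19*exp(h) + 24)^3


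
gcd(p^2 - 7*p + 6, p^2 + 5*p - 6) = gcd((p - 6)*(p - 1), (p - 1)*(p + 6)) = p - 1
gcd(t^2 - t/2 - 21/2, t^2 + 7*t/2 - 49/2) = t - 7/2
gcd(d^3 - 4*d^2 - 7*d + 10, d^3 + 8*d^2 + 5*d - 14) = d^2 + d - 2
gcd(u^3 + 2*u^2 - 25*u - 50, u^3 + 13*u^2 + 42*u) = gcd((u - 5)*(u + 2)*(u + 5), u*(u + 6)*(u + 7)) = 1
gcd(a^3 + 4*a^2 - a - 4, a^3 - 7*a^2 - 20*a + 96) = a + 4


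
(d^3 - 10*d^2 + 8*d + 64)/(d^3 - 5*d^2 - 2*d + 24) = (d - 8)/(d - 3)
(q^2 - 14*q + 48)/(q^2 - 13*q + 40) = (q - 6)/(q - 5)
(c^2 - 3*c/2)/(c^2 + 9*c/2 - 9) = c/(c + 6)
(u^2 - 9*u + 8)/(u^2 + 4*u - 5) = (u - 8)/(u + 5)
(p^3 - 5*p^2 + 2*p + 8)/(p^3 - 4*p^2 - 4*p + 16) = (p + 1)/(p + 2)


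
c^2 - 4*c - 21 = (c - 7)*(c + 3)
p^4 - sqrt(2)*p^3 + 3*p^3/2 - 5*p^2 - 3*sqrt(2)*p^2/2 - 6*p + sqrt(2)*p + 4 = (p - 1/2)*(p + 2)*(p - 2*sqrt(2))*(p + sqrt(2))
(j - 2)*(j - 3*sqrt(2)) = j^2 - 3*sqrt(2)*j - 2*j + 6*sqrt(2)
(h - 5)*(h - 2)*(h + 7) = h^3 - 39*h + 70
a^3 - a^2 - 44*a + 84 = (a - 6)*(a - 2)*(a + 7)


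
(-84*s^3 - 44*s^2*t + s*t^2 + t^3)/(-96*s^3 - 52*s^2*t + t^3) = (7*s - t)/(8*s - t)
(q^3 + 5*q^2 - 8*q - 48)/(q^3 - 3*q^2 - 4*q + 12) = (q^2 + 8*q + 16)/(q^2 - 4)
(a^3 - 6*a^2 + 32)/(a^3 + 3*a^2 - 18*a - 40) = (a - 4)/(a + 5)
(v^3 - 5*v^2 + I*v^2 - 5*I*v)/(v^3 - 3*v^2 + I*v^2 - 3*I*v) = (v - 5)/(v - 3)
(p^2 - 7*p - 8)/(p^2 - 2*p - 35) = (-p^2 + 7*p + 8)/(-p^2 + 2*p + 35)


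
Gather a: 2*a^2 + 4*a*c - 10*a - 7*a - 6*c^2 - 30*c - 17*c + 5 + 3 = 2*a^2 + a*(4*c - 17) - 6*c^2 - 47*c + 8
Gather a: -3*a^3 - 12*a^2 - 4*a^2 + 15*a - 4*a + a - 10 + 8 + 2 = -3*a^3 - 16*a^2 + 12*a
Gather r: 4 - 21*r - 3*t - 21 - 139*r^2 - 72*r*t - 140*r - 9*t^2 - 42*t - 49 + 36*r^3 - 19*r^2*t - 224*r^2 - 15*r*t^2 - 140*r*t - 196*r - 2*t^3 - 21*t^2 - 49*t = 36*r^3 + r^2*(-19*t - 363) + r*(-15*t^2 - 212*t - 357) - 2*t^3 - 30*t^2 - 94*t - 66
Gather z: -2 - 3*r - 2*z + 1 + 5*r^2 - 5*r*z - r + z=5*r^2 - 4*r + z*(-5*r - 1) - 1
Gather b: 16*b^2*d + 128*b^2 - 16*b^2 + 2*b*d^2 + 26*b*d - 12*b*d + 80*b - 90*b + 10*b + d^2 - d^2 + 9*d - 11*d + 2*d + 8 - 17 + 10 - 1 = b^2*(16*d + 112) + b*(2*d^2 + 14*d)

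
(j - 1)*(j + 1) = j^2 - 1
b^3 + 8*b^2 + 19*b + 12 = (b + 1)*(b + 3)*(b + 4)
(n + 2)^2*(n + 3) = n^3 + 7*n^2 + 16*n + 12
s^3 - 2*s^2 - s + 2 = (s - 2)*(s - 1)*(s + 1)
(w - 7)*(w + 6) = w^2 - w - 42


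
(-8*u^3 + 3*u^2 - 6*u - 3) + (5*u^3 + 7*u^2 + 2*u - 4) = -3*u^3 + 10*u^2 - 4*u - 7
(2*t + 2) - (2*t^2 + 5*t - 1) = -2*t^2 - 3*t + 3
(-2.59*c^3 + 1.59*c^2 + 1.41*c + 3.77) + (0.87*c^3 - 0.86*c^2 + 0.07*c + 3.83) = -1.72*c^3 + 0.73*c^2 + 1.48*c + 7.6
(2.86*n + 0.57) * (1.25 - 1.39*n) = -3.9754*n^2 + 2.7827*n + 0.7125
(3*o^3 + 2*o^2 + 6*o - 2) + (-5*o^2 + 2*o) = 3*o^3 - 3*o^2 + 8*o - 2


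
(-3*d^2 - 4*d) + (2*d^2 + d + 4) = -d^2 - 3*d + 4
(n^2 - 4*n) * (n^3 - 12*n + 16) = n^5 - 4*n^4 - 12*n^3 + 64*n^2 - 64*n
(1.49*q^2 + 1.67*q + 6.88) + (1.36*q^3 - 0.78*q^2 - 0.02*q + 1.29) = 1.36*q^3 + 0.71*q^2 + 1.65*q + 8.17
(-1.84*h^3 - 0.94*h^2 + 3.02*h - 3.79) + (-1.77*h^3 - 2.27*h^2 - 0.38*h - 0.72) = -3.61*h^3 - 3.21*h^2 + 2.64*h - 4.51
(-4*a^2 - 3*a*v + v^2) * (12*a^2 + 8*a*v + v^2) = -48*a^4 - 68*a^3*v - 16*a^2*v^2 + 5*a*v^3 + v^4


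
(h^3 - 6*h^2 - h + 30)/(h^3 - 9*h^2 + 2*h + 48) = (h - 5)/(h - 8)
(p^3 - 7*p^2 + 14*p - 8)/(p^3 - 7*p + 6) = (p - 4)/(p + 3)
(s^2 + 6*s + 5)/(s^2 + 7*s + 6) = (s + 5)/(s + 6)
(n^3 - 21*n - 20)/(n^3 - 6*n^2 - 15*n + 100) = (n + 1)/(n - 5)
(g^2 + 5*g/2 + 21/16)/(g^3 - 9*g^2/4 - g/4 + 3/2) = (g + 7/4)/(g^2 - 3*g + 2)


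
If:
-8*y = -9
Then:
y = 9/8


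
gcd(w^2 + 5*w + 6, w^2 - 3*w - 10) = w + 2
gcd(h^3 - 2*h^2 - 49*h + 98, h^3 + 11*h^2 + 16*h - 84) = h^2 + 5*h - 14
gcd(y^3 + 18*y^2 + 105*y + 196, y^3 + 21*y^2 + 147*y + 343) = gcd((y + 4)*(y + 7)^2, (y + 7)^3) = y^2 + 14*y + 49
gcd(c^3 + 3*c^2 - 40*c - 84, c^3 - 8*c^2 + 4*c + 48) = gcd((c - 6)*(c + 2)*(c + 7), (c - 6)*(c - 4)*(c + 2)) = c^2 - 4*c - 12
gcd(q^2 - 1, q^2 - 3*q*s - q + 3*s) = q - 1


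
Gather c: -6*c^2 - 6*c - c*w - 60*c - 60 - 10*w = -6*c^2 + c*(-w - 66) - 10*w - 60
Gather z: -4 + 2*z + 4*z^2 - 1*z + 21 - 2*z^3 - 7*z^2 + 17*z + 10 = -2*z^3 - 3*z^2 + 18*z + 27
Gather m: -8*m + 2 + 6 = 8 - 8*m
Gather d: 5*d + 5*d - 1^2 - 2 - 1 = 10*d - 4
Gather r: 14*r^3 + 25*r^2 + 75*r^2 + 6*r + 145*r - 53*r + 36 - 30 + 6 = 14*r^3 + 100*r^2 + 98*r + 12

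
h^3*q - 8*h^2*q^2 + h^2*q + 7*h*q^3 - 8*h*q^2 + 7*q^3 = (h - 7*q)*(h - q)*(h*q + q)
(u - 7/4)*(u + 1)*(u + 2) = u^3 + 5*u^2/4 - 13*u/4 - 7/2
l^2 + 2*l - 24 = (l - 4)*(l + 6)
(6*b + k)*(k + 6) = 6*b*k + 36*b + k^2 + 6*k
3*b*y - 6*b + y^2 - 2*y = (3*b + y)*(y - 2)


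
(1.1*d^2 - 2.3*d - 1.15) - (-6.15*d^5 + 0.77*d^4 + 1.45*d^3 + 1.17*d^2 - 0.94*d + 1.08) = 6.15*d^5 - 0.77*d^4 - 1.45*d^3 - 0.0699999999999998*d^2 - 1.36*d - 2.23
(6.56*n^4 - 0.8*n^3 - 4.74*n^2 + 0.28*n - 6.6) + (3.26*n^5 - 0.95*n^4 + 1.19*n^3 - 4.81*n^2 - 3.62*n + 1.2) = 3.26*n^5 + 5.61*n^4 + 0.39*n^3 - 9.55*n^2 - 3.34*n - 5.4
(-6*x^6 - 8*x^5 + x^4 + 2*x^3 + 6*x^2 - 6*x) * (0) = 0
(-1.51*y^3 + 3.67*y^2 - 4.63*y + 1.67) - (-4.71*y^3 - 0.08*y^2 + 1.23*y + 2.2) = 3.2*y^3 + 3.75*y^2 - 5.86*y - 0.53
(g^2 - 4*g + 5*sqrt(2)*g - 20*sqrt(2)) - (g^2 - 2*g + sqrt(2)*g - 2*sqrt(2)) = -2*g + 4*sqrt(2)*g - 18*sqrt(2)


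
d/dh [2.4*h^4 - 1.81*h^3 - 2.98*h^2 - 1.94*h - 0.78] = 9.6*h^3 - 5.43*h^2 - 5.96*h - 1.94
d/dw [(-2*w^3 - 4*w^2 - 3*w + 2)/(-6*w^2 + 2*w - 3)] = (12*w^4 - 8*w^3 - 8*w^2 + 48*w + 5)/(36*w^4 - 24*w^3 + 40*w^2 - 12*w + 9)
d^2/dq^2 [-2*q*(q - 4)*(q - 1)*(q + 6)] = -24*q^2 - 12*q + 104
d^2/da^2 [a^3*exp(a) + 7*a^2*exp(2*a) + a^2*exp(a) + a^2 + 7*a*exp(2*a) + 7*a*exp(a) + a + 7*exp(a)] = a^3*exp(a) + 28*a^2*exp(2*a) + 7*a^2*exp(a) + 84*a*exp(2*a) + 17*a*exp(a) + 42*exp(2*a) + 23*exp(a) + 2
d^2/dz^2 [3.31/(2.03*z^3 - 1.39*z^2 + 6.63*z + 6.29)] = ((9.2018 - 40.3158*z)*(2.03*z^3 - 1.39*z^2 + 6.63*z + 6.29) + 3.31*(6.09*z^2 - 2.78*z + 6.63)*(12.18*z^2 - 5.56*z + 13.26))/(2.03*z^3 - 1.39*z^2 + 6.63*z + 6.29)^3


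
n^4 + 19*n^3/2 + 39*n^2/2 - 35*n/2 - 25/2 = (n - 1)*(n + 1/2)*(n + 5)^2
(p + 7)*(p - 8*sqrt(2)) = p^2 - 8*sqrt(2)*p + 7*p - 56*sqrt(2)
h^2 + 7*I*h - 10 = (h + 2*I)*(h + 5*I)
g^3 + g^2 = g^2*(g + 1)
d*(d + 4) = d^2 + 4*d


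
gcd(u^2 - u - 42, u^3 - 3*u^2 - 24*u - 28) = u - 7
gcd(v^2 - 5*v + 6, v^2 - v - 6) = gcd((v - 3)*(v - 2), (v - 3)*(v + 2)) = v - 3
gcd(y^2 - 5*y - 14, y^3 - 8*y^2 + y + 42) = y^2 - 5*y - 14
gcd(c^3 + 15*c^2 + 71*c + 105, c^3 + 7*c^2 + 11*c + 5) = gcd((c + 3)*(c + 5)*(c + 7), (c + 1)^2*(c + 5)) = c + 5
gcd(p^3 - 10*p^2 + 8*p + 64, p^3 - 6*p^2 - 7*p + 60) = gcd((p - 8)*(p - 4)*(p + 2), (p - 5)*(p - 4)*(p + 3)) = p - 4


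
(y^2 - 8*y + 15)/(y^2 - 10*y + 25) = (y - 3)/(y - 5)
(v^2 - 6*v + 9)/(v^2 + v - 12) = (v - 3)/(v + 4)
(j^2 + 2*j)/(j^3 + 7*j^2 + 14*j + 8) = j/(j^2 + 5*j + 4)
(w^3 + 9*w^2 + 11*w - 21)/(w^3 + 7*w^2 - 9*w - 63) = (w - 1)/(w - 3)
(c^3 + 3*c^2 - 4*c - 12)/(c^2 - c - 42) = (-c^3 - 3*c^2 + 4*c + 12)/(-c^2 + c + 42)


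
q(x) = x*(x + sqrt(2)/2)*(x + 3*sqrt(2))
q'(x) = x*(x + sqrt(2)/2) + x*(x + 3*sqrt(2)) + (x + sqrt(2)/2)*(x + 3*sqrt(2)) = 3*x^2 + 7*sqrt(2)*x + 3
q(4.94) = 256.17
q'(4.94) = 125.11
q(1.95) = 32.09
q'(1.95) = 33.71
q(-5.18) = -21.72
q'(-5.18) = 32.22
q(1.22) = 12.84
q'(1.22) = 19.54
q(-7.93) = -211.20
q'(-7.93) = 113.15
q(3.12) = 87.91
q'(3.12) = 63.09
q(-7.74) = -190.38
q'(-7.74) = 106.10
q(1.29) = 14.25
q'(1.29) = 20.76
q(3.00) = 80.55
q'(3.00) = 59.70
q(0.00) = 0.00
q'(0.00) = 3.00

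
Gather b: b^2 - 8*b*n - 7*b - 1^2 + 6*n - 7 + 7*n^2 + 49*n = b^2 + b*(-8*n - 7) + 7*n^2 + 55*n - 8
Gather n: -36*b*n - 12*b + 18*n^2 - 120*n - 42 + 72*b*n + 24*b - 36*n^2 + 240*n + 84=12*b - 18*n^2 + n*(36*b + 120) + 42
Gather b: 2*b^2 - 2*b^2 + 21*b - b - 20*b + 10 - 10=0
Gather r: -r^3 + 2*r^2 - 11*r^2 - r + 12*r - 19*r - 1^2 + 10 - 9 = -r^3 - 9*r^2 - 8*r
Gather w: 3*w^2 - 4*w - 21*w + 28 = 3*w^2 - 25*w + 28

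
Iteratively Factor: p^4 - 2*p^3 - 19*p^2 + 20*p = (p - 5)*(p^3 + 3*p^2 - 4*p) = (p - 5)*(p - 1)*(p^2 + 4*p) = p*(p - 5)*(p - 1)*(p + 4)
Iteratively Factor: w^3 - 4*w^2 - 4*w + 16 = (w - 2)*(w^2 - 2*w - 8) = (w - 4)*(w - 2)*(w + 2)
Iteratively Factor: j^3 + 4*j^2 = (j)*(j^2 + 4*j) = j^2*(j + 4)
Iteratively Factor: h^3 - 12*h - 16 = (h + 2)*(h^2 - 2*h - 8) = (h - 4)*(h + 2)*(h + 2)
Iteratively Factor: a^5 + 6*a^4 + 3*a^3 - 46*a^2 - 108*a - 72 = (a + 2)*(a^4 + 4*a^3 - 5*a^2 - 36*a - 36) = (a + 2)*(a + 3)*(a^3 + a^2 - 8*a - 12) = (a - 3)*(a + 2)*(a + 3)*(a^2 + 4*a + 4) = (a - 3)*(a + 2)^2*(a + 3)*(a + 2)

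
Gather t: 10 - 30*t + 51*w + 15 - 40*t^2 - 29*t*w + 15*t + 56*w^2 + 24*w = -40*t^2 + t*(-29*w - 15) + 56*w^2 + 75*w + 25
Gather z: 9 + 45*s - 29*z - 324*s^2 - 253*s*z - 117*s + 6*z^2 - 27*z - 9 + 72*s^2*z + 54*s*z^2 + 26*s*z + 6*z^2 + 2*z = -324*s^2 - 72*s + z^2*(54*s + 12) + z*(72*s^2 - 227*s - 54)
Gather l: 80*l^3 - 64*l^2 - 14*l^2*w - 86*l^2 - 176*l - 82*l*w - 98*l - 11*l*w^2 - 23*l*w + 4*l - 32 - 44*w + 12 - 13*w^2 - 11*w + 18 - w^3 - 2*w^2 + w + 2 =80*l^3 + l^2*(-14*w - 150) + l*(-11*w^2 - 105*w - 270) - w^3 - 15*w^2 - 54*w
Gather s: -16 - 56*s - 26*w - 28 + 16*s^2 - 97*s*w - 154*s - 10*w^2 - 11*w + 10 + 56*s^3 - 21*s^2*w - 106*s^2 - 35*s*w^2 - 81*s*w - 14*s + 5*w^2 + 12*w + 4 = 56*s^3 + s^2*(-21*w - 90) + s*(-35*w^2 - 178*w - 224) - 5*w^2 - 25*w - 30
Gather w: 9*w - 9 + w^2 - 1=w^2 + 9*w - 10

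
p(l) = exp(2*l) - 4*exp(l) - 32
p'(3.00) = 726.52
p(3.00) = 291.09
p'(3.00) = 726.52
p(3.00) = 291.09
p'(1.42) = 17.68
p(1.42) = -31.43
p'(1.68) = 36.12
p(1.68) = -24.67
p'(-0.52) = -1.67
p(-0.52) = -34.02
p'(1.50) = 22.24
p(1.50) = -29.84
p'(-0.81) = -1.38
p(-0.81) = -33.58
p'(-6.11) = -0.01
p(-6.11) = -32.01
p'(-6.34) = -0.01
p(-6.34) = -32.01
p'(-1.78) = -0.62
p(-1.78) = -32.65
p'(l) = 2*exp(2*l) - 4*exp(l)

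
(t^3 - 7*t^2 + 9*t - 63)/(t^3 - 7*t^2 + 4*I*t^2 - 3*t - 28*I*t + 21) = (t - 3*I)/(t + I)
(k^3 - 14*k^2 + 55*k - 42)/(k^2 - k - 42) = (k^2 - 7*k + 6)/(k + 6)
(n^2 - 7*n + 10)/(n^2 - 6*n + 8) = (n - 5)/(n - 4)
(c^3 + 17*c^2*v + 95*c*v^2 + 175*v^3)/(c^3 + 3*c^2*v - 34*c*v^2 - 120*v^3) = (-c^2 - 12*c*v - 35*v^2)/(-c^2 + 2*c*v + 24*v^2)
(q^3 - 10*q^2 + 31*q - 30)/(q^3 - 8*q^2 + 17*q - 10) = (q - 3)/(q - 1)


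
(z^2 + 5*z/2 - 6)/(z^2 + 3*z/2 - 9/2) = (z + 4)/(z + 3)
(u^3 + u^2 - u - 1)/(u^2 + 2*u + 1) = u - 1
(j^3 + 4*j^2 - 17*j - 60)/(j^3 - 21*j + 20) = (j + 3)/(j - 1)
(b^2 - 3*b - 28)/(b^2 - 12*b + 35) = (b + 4)/(b - 5)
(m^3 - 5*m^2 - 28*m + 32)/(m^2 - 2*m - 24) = (m^2 - 9*m + 8)/(m - 6)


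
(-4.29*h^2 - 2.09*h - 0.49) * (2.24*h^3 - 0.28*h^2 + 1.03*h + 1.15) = -9.6096*h^5 - 3.4804*h^4 - 4.9311*h^3 - 6.949*h^2 - 2.9082*h - 0.5635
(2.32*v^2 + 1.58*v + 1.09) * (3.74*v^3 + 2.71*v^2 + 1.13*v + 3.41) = 8.6768*v^5 + 12.1964*v^4 + 10.98*v^3 + 12.6505*v^2 + 6.6195*v + 3.7169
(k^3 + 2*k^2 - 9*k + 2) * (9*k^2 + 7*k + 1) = 9*k^5 + 25*k^4 - 66*k^3 - 43*k^2 + 5*k + 2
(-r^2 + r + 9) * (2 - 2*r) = 2*r^3 - 4*r^2 - 16*r + 18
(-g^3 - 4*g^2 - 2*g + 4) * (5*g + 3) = -5*g^4 - 23*g^3 - 22*g^2 + 14*g + 12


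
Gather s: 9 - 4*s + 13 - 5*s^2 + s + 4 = -5*s^2 - 3*s + 26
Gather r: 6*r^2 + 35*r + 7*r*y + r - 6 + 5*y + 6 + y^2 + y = 6*r^2 + r*(7*y + 36) + y^2 + 6*y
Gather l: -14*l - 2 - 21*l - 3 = -35*l - 5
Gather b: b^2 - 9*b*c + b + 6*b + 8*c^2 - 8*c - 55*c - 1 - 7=b^2 + b*(7 - 9*c) + 8*c^2 - 63*c - 8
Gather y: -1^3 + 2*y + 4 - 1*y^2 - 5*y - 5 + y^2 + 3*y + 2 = 0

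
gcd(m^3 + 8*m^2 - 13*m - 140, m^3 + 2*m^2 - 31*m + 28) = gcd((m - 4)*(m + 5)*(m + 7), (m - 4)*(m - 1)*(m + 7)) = m^2 + 3*m - 28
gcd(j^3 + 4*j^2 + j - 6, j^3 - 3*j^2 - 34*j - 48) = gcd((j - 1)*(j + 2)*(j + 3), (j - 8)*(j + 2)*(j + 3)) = j^2 + 5*j + 6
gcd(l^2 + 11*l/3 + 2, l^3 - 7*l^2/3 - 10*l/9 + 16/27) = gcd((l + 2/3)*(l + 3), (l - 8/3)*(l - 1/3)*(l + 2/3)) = l + 2/3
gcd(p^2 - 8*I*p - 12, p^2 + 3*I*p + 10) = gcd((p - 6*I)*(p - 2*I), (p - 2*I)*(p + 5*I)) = p - 2*I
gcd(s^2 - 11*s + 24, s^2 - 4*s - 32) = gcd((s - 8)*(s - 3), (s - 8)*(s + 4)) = s - 8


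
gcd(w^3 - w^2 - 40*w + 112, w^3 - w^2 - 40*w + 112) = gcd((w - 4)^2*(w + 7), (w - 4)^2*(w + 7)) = w^3 - w^2 - 40*w + 112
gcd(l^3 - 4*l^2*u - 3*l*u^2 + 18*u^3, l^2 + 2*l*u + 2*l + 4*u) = l + 2*u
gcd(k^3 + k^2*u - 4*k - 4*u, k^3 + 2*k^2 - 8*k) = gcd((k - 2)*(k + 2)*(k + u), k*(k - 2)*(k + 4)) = k - 2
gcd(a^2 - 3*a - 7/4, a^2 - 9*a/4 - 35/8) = a - 7/2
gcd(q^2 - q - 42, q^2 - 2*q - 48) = q + 6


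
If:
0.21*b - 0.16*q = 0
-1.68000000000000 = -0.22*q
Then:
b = 5.82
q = 7.64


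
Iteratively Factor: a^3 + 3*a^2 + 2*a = (a + 1)*(a^2 + 2*a) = a*(a + 1)*(a + 2)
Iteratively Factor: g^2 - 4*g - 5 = (g - 5)*(g + 1)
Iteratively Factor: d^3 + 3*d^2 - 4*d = (d)*(d^2 + 3*d - 4) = d*(d - 1)*(d + 4)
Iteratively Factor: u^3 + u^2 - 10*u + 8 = (u - 2)*(u^2 + 3*u - 4) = (u - 2)*(u + 4)*(u - 1)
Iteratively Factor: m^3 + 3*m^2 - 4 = (m - 1)*(m^2 + 4*m + 4) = (m - 1)*(m + 2)*(m + 2)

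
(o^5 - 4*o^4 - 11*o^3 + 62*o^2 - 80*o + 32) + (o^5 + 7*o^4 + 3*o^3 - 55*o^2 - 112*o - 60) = 2*o^5 + 3*o^4 - 8*o^3 + 7*o^2 - 192*o - 28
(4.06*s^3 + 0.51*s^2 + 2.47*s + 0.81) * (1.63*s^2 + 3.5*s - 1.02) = 6.6178*s^5 + 15.0413*s^4 + 1.6699*s^3 + 9.4451*s^2 + 0.3156*s - 0.8262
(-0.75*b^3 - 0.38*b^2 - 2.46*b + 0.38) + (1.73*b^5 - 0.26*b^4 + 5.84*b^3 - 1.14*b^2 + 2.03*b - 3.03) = 1.73*b^5 - 0.26*b^4 + 5.09*b^3 - 1.52*b^2 - 0.43*b - 2.65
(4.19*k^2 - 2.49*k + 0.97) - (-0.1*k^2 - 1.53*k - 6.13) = 4.29*k^2 - 0.96*k + 7.1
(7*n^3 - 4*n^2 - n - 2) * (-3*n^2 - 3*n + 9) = -21*n^5 - 9*n^4 + 78*n^3 - 27*n^2 - 3*n - 18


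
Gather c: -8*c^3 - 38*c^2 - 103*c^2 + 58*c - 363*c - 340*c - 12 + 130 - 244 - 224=-8*c^3 - 141*c^2 - 645*c - 350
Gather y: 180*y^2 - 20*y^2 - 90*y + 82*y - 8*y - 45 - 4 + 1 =160*y^2 - 16*y - 48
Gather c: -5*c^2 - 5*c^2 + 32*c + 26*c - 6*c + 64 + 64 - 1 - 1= -10*c^2 + 52*c + 126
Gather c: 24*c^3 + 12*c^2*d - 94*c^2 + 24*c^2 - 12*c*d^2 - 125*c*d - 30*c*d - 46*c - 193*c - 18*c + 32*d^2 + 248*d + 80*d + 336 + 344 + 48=24*c^3 + c^2*(12*d - 70) + c*(-12*d^2 - 155*d - 257) + 32*d^2 + 328*d + 728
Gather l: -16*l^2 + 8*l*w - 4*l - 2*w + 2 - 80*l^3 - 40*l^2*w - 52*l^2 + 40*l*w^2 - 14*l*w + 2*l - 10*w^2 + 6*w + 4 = -80*l^3 + l^2*(-40*w - 68) + l*(40*w^2 - 6*w - 2) - 10*w^2 + 4*w + 6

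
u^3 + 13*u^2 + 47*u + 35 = (u + 1)*(u + 5)*(u + 7)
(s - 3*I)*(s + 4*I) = s^2 + I*s + 12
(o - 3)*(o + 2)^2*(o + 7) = o^4 + 8*o^3 - o^2 - 68*o - 84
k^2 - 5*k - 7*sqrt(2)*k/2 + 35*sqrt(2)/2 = (k - 5)*(k - 7*sqrt(2)/2)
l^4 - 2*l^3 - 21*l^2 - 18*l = l*(l - 6)*(l + 1)*(l + 3)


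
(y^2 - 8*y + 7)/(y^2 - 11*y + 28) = (y - 1)/(y - 4)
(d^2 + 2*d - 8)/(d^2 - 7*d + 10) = (d + 4)/(d - 5)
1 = 1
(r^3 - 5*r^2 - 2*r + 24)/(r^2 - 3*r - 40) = (-r^3 + 5*r^2 + 2*r - 24)/(-r^2 + 3*r + 40)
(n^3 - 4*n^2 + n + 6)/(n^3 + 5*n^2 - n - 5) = (n^2 - 5*n + 6)/(n^2 + 4*n - 5)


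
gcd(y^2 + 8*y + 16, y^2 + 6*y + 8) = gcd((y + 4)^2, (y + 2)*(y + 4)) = y + 4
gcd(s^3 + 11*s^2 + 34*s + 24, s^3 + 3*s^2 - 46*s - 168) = s^2 + 10*s + 24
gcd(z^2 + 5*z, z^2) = z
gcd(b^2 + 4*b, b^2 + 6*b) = b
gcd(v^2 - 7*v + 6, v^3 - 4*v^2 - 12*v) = v - 6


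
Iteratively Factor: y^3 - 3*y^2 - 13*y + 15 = (y + 3)*(y^2 - 6*y + 5) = (y - 1)*(y + 3)*(y - 5)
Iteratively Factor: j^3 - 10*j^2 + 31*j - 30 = (j - 3)*(j^2 - 7*j + 10) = (j - 5)*(j - 3)*(j - 2)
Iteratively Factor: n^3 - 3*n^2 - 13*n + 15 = (n - 5)*(n^2 + 2*n - 3) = (n - 5)*(n + 3)*(n - 1)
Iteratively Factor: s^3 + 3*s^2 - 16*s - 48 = (s + 4)*(s^2 - s - 12) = (s - 4)*(s + 4)*(s + 3)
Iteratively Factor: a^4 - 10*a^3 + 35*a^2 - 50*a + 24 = (a - 4)*(a^3 - 6*a^2 + 11*a - 6) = (a - 4)*(a - 2)*(a^2 - 4*a + 3) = (a - 4)*(a - 2)*(a - 1)*(a - 3)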